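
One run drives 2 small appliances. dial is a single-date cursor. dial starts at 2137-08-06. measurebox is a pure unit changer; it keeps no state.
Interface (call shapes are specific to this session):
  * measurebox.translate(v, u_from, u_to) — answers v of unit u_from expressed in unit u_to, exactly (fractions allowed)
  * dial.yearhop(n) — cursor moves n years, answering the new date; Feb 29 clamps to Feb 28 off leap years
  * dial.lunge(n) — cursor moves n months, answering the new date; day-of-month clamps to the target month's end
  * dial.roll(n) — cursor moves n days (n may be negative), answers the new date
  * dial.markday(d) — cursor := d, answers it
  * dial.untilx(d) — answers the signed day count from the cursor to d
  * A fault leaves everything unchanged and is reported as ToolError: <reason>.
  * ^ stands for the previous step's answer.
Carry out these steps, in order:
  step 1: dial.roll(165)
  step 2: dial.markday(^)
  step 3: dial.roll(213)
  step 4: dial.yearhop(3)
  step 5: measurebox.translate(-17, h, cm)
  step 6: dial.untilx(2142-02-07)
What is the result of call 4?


% dial.roll(n: 165) == 2138-01-18
% dial.markday(d: ^) == 2138-01-18
% dial.roll(n: 213) == 2138-08-19
% dial.yearhop(n: 3) == 2141-08-19
% measurebox.translate(v: -17, u_from: h, u_to: cm) == ToolError: incompatible units
% dial.untilx(d: 2142-02-07) == 172

Answer: 2141-08-19


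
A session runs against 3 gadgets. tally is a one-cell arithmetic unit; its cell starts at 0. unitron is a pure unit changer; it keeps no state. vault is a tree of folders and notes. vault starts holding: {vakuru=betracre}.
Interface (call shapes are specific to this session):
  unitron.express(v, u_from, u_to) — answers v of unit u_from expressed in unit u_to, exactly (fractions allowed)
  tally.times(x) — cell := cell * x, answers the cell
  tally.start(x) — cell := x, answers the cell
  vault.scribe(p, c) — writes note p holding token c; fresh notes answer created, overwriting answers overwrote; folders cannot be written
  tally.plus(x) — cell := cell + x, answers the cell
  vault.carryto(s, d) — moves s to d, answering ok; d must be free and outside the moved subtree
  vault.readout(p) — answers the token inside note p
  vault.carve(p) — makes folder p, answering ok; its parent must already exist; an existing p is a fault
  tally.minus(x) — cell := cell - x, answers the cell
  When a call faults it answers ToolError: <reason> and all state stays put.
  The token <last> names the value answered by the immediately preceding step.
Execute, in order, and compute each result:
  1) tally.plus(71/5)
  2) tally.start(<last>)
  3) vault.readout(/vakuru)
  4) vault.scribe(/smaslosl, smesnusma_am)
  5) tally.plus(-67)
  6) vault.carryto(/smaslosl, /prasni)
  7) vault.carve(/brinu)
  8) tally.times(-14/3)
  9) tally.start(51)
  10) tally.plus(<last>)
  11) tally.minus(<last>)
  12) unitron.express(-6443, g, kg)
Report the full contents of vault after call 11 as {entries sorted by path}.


;; plus(x=71/5) ~> 71/5
;; start(x=<last>) ~> 71/5
;; readout(p=/vakuru) ~> betracre
;; scribe(p=/smaslosl, c=smesnusma_am) ~> created
;; plus(x=-67) ~> -264/5
;; carryto(s=/smaslosl, d=/prasni) ~> ok
;; carve(p=/brinu) ~> ok
;; times(x=-14/3) ~> 1232/5
;; start(x=51) ~> 51
;; plus(x=<last>) ~> 102
;; minus(x=<last>) ~> 0
;; express(v=-6443, u_from=g, u_to=kg) ~> -6443/1000

Answer: {brinu/, prasni=smesnusma_am, vakuru=betracre}


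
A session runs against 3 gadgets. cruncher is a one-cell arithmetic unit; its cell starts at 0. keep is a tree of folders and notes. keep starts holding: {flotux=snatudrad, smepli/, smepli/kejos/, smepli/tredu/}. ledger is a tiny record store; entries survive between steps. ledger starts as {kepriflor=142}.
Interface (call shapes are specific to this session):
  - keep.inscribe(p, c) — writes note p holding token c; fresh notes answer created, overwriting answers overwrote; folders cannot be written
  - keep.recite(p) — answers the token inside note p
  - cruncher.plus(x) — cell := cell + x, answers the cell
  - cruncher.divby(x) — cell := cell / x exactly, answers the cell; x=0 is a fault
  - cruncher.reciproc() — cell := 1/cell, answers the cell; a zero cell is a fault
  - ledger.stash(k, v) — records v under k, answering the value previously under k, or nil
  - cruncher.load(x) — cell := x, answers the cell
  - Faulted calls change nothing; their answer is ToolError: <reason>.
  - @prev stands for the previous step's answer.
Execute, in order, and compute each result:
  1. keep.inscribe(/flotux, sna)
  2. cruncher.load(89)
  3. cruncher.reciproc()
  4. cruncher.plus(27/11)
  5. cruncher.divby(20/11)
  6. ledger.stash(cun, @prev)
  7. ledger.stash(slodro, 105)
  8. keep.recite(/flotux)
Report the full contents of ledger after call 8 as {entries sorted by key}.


==> keep.inscribe(/flotux, sna)
<== overwrote
==> cruncher.load(89)
<== 89
==> cruncher.reciproc()
<== 1/89
==> cruncher.plus(27/11)
<== 2414/979
==> cruncher.divby(20/11)
<== 1207/890
==> ledger.stash(cun, @prev)
<== nil
==> ledger.stash(slodro, 105)
<== nil
==> keep.recite(/flotux)
<== sna

Answer: {cun=1207/890, kepriflor=142, slodro=105}


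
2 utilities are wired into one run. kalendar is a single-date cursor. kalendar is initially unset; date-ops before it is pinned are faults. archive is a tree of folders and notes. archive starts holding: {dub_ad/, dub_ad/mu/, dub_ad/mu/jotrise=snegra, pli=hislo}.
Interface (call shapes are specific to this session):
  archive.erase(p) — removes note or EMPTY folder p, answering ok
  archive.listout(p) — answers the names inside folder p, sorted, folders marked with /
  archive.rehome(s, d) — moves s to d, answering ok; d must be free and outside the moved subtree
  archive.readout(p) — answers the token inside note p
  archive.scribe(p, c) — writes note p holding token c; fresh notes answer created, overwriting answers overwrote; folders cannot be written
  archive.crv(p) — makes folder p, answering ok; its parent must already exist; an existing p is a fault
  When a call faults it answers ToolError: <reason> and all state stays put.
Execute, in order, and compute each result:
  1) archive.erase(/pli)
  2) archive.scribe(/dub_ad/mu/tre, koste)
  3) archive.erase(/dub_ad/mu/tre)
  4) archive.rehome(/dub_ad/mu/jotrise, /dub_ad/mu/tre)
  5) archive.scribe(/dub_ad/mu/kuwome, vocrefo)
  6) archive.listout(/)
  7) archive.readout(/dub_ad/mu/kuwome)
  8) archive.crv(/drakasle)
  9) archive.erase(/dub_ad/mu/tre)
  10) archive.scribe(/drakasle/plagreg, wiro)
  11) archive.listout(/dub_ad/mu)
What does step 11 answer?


>> archive.erase(p→/pli)
<< ok
>> archive.scribe(p→/dub_ad/mu/tre, c→koste)
<< created
>> archive.erase(p→/dub_ad/mu/tre)
<< ok
>> archive.rehome(s→/dub_ad/mu/jotrise, d→/dub_ad/mu/tre)
<< ok
>> archive.scribe(p→/dub_ad/mu/kuwome, c→vocrefo)
<< created
>> archive.listout(p→/)
<< [dub_ad/]
>> archive.readout(p→/dub_ad/mu/kuwome)
<< vocrefo
>> archive.crv(p→/drakasle)
<< ok
>> archive.erase(p→/dub_ad/mu/tre)
<< ok
>> archive.scribe(p→/drakasle/plagreg, c→wiro)
<< created
>> archive.listout(p→/dub_ad/mu)
<< [kuwome]

Answer: [kuwome]


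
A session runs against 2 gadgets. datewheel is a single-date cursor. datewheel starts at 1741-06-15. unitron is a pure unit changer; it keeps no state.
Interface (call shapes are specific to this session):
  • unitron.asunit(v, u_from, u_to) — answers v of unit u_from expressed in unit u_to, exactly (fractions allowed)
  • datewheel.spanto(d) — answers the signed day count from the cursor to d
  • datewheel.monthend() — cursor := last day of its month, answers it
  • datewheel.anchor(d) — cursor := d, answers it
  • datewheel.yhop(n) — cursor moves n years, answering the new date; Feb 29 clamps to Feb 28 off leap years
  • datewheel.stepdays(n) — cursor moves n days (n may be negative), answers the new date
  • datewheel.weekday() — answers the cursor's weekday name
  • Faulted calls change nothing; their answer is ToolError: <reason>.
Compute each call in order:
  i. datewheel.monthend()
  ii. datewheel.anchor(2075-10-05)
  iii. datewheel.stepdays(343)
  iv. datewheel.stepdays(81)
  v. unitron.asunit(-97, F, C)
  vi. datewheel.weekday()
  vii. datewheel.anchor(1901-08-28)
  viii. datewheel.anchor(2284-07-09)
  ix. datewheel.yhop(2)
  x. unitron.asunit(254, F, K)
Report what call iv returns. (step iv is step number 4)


Act: monthend[]
Obs: 1741-06-30
Act: anchor[d=2075-10-05]
Obs: 2075-10-05
Act: stepdays[n=343]
Obs: 2076-09-12
Act: stepdays[n=81]
Obs: 2076-12-02
Act: asunit[v=-97; u_from=F; u_to=C]
Obs: -215/3
Act: weekday[]
Obs: Wednesday
Act: anchor[d=1901-08-28]
Obs: 1901-08-28
Act: anchor[d=2284-07-09]
Obs: 2284-07-09
Act: yhop[n=2]
Obs: 2286-07-09
Act: asunit[v=254; u_from=F; u_to=K]
Obs: 23789/60

Answer: 2076-12-02


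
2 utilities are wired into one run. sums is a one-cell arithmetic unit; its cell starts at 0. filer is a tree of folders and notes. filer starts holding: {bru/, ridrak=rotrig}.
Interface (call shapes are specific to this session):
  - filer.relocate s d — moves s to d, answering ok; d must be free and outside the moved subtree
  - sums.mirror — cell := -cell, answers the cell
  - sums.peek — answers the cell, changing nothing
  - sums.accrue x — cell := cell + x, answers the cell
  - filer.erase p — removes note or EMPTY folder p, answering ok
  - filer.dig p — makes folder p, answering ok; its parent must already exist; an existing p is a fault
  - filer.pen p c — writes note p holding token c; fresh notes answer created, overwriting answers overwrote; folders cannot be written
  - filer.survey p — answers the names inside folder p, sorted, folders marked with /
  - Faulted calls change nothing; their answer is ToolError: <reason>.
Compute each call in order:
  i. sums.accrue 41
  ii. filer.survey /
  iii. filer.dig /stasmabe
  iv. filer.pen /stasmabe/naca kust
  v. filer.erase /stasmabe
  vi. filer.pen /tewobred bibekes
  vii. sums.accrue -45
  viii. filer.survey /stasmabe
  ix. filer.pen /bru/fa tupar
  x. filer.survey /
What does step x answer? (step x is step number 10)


Answer: [bru/, ridrak, stasmabe/, tewobred]

Derivation:
# 1. accrue(41) : 41
# 2. survey(/) : [bru/, ridrak]
# 3. dig(/stasmabe) : ok
# 4. pen(/stasmabe/naca, kust) : created
# 5. erase(/stasmabe) : ToolError: not empty
# 6. pen(/tewobred, bibekes) : created
# 7. accrue(-45) : -4
# 8. survey(/stasmabe) : [naca]
# 9. pen(/bru/fa, tupar) : created
# 10. survey(/) : [bru/, ridrak, stasmabe/, tewobred]


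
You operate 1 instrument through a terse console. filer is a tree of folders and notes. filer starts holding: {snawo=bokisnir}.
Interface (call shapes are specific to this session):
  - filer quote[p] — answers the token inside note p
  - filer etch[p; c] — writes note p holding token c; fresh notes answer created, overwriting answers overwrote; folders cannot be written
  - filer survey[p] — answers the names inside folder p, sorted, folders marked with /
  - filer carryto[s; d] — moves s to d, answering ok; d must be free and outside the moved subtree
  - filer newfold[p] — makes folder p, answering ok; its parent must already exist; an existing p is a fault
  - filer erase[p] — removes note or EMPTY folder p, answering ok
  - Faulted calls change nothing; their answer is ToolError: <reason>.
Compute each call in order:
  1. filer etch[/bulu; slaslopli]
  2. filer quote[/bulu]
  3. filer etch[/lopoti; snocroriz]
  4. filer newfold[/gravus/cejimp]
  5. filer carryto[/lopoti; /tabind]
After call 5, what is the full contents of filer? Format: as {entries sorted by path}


CALL filer etch[p='/bulu'; c='slaslopli']
RET  created
CALL filer quote[p='/bulu']
RET  slaslopli
CALL filer etch[p='/lopoti'; c='snocroriz']
RET  created
CALL filer newfold[p='/gravus/cejimp']
RET  ToolError: no parent
CALL filer carryto[s='/lopoti'; d='/tabind']
RET  ok

Answer: {bulu=slaslopli, snawo=bokisnir, tabind=snocroriz}


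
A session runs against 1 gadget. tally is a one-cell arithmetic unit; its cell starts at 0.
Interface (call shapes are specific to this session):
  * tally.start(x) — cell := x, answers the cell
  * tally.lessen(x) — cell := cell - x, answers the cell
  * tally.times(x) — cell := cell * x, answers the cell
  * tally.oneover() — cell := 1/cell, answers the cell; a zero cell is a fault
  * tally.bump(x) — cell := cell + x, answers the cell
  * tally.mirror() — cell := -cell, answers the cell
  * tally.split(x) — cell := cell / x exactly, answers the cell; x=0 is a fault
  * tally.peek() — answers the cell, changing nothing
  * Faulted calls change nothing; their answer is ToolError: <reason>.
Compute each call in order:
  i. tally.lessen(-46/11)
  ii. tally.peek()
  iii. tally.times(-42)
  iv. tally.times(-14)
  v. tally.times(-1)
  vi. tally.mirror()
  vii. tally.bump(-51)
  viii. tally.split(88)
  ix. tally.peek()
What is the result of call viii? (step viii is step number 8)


# tally.lessen(-46/11) : 46/11
# tally.peek() : 46/11
# tally.times(-42) : -1932/11
# tally.times(-14) : 27048/11
# tally.times(-1) : -27048/11
# tally.mirror() : 27048/11
# tally.bump(-51) : 26487/11
# tally.split(88) : 26487/968
# tally.peek() : 26487/968

Answer: 26487/968


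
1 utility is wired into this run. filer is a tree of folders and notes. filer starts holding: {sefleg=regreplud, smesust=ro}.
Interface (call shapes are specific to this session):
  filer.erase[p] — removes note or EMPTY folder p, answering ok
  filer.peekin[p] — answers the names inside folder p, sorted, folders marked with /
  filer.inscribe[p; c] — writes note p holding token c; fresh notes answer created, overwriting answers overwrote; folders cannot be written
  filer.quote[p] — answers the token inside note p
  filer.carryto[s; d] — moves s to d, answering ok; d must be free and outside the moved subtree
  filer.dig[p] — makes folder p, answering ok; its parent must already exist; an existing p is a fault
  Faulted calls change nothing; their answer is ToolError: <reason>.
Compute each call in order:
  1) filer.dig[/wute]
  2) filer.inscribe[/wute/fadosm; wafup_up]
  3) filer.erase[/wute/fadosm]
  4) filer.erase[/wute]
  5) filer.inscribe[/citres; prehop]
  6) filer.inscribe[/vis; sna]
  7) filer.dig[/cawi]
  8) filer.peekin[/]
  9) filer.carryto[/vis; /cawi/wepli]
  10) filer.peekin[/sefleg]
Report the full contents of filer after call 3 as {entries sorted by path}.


Answer: {sefleg=regreplud, smesust=ro, wute/}

Derivation:
Do: filer.dig[p='/wute']
See: ok
Do: filer.inscribe[p='/wute/fadosm'; c='wafup_up']
See: created
Do: filer.erase[p='/wute/fadosm']
See: ok
Do: filer.erase[p='/wute']
See: ok
Do: filer.inscribe[p='/citres'; c='prehop']
See: created
Do: filer.inscribe[p='/vis'; c='sna']
See: created
Do: filer.dig[p='/cawi']
See: ok
Do: filer.peekin[p='/']
See: [cawi/, citres, sefleg, smesust, vis]
Do: filer.carryto[s='/vis'; d='/cawi/wepli']
See: ok
Do: filer.peekin[p='/sefleg']
See: ToolError: not a directory


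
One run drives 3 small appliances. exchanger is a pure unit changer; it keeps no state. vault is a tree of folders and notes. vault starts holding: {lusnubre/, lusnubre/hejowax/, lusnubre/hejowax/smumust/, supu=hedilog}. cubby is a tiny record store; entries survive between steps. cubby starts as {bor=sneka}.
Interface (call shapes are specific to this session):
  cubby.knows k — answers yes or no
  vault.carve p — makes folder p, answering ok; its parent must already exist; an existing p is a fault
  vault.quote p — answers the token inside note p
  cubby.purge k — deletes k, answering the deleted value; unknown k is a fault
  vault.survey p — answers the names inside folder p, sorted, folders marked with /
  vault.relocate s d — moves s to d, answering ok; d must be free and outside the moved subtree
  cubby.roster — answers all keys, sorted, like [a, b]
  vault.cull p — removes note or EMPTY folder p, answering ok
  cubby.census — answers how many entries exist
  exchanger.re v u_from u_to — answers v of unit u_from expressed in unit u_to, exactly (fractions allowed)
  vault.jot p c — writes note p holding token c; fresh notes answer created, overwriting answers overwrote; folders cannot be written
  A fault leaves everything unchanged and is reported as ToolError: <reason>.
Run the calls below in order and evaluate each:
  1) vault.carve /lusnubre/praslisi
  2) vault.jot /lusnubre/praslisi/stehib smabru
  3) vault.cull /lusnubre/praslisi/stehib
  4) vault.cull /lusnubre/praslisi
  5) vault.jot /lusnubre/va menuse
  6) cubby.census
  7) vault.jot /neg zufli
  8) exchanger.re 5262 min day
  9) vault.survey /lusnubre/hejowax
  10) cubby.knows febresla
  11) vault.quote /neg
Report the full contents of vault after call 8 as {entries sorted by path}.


>> carve(p='/lusnubre/praslisi')
<< ok
>> jot(p='/lusnubre/praslisi/stehib', c='smabru')
<< created
>> cull(p='/lusnubre/praslisi/stehib')
<< ok
>> cull(p='/lusnubre/praslisi')
<< ok
>> jot(p='/lusnubre/va', c='menuse')
<< created
>> census()
<< 1
>> jot(p='/neg', c='zufli')
<< created
>> re(v='5262', u_from='min', u_to='day')
<< 877/240
>> survey(p='/lusnubre/hejowax')
<< [smumust/]
>> knows(k='febresla')
<< no
>> quote(p='/neg')
<< zufli

Answer: {lusnubre/, lusnubre/hejowax/, lusnubre/hejowax/smumust/, lusnubre/va=menuse, neg=zufli, supu=hedilog}


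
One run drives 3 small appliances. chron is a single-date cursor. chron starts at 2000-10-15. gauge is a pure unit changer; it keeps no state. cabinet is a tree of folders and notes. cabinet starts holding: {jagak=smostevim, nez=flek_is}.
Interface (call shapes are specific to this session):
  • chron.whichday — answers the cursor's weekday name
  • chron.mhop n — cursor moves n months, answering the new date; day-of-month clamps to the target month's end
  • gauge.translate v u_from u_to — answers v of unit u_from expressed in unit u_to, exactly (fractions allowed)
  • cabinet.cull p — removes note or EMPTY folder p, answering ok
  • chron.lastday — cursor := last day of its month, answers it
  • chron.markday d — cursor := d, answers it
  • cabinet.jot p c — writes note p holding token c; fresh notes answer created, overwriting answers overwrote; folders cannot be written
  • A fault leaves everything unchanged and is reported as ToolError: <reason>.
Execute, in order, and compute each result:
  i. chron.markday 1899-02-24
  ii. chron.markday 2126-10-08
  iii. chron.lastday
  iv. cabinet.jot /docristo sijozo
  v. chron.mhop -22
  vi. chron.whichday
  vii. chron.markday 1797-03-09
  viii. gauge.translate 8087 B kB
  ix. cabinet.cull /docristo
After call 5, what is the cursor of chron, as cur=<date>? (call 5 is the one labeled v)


Answer: cur=2124-12-31

Derivation:
% chron.markday d: 1899-02-24
[out] 1899-02-24
% chron.markday d: 2126-10-08
[out] 2126-10-08
% chron.lastday
[out] 2126-10-31
% cabinet.jot p: /docristo c: sijozo
[out] created
% chron.mhop n: -22
[out] 2124-12-31
% chron.whichday
[out] Sunday
% chron.markday d: 1797-03-09
[out] 1797-03-09
% gauge.translate v: 8087 u_from: B u_to: kB
[out] 8087/1000
% cabinet.cull p: /docristo
[out] ok


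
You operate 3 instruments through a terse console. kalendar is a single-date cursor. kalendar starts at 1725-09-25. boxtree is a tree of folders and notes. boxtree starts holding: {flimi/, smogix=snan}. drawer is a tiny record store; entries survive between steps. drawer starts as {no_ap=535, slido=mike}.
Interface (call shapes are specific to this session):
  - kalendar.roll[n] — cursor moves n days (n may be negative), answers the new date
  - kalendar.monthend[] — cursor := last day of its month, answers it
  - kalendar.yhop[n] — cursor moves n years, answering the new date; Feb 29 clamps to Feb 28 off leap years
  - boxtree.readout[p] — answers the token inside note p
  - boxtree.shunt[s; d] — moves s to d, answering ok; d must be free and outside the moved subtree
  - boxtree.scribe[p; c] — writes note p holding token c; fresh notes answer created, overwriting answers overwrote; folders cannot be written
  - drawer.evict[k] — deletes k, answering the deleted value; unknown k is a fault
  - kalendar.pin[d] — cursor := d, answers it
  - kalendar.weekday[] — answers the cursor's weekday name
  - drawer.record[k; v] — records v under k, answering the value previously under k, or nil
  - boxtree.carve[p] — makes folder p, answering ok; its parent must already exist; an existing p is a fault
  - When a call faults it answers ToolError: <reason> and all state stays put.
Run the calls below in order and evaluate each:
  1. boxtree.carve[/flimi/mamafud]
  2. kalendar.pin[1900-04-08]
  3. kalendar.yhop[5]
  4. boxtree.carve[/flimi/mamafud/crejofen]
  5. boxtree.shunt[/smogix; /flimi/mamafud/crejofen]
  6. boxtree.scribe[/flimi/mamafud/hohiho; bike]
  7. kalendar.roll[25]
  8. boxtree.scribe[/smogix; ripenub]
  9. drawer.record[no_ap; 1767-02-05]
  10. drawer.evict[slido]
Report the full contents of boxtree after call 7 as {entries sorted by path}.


% 1. boxtree.carve(p: /flimi/mamafud) == ok
% 2. kalendar.pin(d: 1900-04-08) == 1900-04-08
% 3. kalendar.yhop(n: 5) == 1905-04-08
% 4. boxtree.carve(p: /flimi/mamafud/crejofen) == ok
% 5. boxtree.shunt(s: /smogix, d: /flimi/mamafud/crejofen) == ToolError: exists
% 6. boxtree.scribe(p: /flimi/mamafud/hohiho, c: bike) == created
% 7. kalendar.roll(n: 25) == 1905-05-03
% 8. boxtree.scribe(p: /smogix, c: ripenub) == overwrote
% 9. drawer.record(k: no_ap, v: 1767-02-05) == 535
% 10. drawer.evict(k: slido) == mike

Answer: {flimi/, flimi/mamafud/, flimi/mamafud/crejofen/, flimi/mamafud/hohiho=bike, smogix=snan}


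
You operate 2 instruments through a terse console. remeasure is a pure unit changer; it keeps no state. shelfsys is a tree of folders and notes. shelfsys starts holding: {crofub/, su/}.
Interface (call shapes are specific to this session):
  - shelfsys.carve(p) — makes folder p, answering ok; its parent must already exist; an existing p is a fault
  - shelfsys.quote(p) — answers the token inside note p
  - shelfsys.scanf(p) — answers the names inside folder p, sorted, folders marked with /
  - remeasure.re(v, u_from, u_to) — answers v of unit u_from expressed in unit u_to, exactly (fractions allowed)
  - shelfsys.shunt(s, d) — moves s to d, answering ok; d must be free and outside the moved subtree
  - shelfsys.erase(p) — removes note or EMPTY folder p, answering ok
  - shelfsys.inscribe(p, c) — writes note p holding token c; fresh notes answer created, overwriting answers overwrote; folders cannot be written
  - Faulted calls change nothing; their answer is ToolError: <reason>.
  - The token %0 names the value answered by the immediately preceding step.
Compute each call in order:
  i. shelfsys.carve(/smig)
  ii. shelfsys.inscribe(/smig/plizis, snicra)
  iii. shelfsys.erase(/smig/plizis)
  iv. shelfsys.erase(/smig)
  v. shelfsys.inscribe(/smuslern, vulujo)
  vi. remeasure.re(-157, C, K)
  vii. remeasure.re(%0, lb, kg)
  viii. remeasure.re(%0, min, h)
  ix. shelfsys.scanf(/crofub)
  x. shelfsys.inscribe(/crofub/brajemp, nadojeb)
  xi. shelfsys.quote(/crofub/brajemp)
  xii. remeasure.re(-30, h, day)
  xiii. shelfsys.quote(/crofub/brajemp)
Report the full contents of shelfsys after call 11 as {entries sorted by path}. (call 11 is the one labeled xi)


Answer: {crofub/, crofub/brajemp=nadojeb, smuslern=vulujo, su/}

Derivation:
% shelfsys.carve p=/smig
= ok
% shelfsys.inscribe p=/smig/plizis c=snicra
= created
% shelfsys.erase p=/smig/plizis
= ok
% shelfsys.erase p=/smig
= ok
% shelfsys.inscribe p=/smuslern c=vulujo
= created
% remeasure.re v=-157 u_from=C u_to=K
= 2323/20
% remeasure.re v=%0 u_from=lb u_to=kg
= 105369507551/2000000000
% remeasure.re v=%0 u_from=min u_to=h
= 105369507551/120000000000
% shelfsys.scanf p=/crofub
= []
% shelfsys.inscribe p=/crofub/brajemp c=nadojeb
= created
% shelfsys.quote p=/crofub/brajemp
= nadojeb
% remeasure.re v=-30 u_from=h u_to=day
= -5/4
% shelfsys.quote p=/crofub/brajemp
= nadojeb


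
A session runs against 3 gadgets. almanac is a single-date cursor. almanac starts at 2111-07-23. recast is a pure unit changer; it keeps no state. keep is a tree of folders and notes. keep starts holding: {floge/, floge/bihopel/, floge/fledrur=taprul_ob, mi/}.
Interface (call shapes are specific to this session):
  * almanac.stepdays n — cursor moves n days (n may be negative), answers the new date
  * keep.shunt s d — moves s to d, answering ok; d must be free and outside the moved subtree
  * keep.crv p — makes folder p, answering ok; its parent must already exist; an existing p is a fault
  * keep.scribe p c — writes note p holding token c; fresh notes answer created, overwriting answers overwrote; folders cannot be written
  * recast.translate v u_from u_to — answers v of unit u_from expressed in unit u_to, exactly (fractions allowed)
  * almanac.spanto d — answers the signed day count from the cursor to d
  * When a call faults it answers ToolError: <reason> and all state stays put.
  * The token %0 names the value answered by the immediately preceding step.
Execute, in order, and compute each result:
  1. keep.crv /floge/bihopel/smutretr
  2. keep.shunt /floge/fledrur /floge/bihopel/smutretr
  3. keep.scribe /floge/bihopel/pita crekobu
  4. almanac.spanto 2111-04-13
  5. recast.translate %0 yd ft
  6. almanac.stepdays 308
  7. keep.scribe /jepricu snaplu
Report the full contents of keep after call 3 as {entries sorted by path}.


CALL keep.crv[p→/floge/bihopel/smutretr]
RET  ok
CALL keep.shunt[s→/floge/fledrur; d→/floge/bihopel/smutretr]
RET  ToolError: exists
CALL keep.scribe[p→/floge/bihopel/pita; c→crekobu]
RET  created
CALL almanac.spanto[d→2111-04-13]
RET  -101
CALL recast.translate[v→%0; u_from→yd; u_to→ft]
RET  -303
CALL almanac.stepdays[n→308]
RET  2112-05-26
CALL keep.scribe[p→/jepricu; c→snaplu]
RET  created

Answer: {floge/, floge/bihopel/, floge/bihopel/pita=crekobu, floge/bihopel/smutretr/, floge/fledrur=taprul_ob, mi/}


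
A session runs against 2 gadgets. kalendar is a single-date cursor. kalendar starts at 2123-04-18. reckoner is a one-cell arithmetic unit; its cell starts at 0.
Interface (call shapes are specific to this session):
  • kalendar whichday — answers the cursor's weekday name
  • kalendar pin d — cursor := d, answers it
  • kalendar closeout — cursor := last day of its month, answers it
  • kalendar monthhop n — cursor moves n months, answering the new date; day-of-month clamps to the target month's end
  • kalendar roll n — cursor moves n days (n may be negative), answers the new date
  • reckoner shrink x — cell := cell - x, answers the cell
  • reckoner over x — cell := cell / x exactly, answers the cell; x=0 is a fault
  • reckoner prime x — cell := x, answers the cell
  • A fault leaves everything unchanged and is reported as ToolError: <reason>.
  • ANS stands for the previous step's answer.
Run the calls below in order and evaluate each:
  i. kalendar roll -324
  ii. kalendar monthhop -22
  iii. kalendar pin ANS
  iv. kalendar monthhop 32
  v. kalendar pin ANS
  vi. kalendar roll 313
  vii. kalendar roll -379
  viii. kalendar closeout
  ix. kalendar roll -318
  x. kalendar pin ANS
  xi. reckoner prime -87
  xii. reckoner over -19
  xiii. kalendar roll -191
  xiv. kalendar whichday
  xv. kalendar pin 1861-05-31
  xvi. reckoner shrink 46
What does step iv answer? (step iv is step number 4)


Answer: 2123-03-29

Derivation:
CALL kalendar roll[n=-324]
RET  2122-05-29
CALL kalendar monthhop[n=-22]
RET  2120-07-29
CALL kalendar pin[d=ANS]
RET  2120-07-29
CALL kalendar monthhop[n=32]
RET  2123-03-29
CALL kalendar pin[d=ANS]
RET  2123-03-29
CALL kalendar roll[n=313]
RET  2124-02-05
CALL kalendar roll[n=-379]
RET  2123-01-22
CALL kalendar closeout[]
RET  2123-01-31
CALL kalendar roll[n=-318]
RET  2122-03-19
CALL kalendar pin[d=ANS]
RET  2122-03-19
CALL reckoner prime[x=-87]
RET  -87
CALL reckoner over[x=-19]
RET  87/19
CALL kalendar roll[n=-191]
RET  2121-09-09
CALL kalendar whichday[]
RET  Tuesday
CALL kalendar pin[d=1861-05-31]
RET  1861-05-31
CALL reckoner shrink[x=46]
RET  -787/19


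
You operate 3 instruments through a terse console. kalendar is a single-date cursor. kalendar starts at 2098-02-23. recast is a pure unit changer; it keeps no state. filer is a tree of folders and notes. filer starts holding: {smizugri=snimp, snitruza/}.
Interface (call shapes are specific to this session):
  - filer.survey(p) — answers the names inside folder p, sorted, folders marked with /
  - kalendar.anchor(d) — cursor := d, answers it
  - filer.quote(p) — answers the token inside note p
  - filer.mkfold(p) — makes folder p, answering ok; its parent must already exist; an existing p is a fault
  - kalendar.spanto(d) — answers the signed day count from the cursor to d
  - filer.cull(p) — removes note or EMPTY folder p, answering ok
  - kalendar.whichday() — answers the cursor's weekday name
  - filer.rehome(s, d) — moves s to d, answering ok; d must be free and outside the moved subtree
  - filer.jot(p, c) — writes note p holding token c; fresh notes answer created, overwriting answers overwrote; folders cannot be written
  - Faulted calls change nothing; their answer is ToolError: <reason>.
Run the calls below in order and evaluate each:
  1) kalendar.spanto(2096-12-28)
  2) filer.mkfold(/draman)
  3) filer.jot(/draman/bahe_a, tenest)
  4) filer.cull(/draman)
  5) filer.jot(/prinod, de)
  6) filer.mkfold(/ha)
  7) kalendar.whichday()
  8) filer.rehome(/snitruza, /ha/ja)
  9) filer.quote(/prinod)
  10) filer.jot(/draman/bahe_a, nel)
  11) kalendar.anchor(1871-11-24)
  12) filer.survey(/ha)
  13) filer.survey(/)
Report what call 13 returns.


Answer: [draman/, ha/, prinod, smizugri]

Derivation:
CALL kalendar.spanto[d→2096-12-28]
RET  -422
CALL filer.mkfold[p→/draman]
RET  ok
CALL filer.jot[p→/draman/bahe_a; c→tenest]
RET  created
CALL filer.cull[p→/draman]
RET  ToolError: not empty
CALL filer.jot[p→/prinod; c→de]
RET  created
CALL filer.mkfold[p→/ha]
RET  ok
CALL kalendar.whichday[]
RET  Sunday
CALL filer.rehome[s→/snitruza; d→/ha/ja]
RET  ok
CALL filer.quote[p→/prinod]
RET  de
CALL filer.jot[p→/draman/bahe_a; c→nel]
RET  overwrote
CALL kalendar.anchor[d→1871-11-24]
RET  1871-11-24
CALL filer.survey[p→/ha]
RET  [ja/]
CALL filer.survey[p→/]
RET  [draman/, ha/, prinod, smizugri]


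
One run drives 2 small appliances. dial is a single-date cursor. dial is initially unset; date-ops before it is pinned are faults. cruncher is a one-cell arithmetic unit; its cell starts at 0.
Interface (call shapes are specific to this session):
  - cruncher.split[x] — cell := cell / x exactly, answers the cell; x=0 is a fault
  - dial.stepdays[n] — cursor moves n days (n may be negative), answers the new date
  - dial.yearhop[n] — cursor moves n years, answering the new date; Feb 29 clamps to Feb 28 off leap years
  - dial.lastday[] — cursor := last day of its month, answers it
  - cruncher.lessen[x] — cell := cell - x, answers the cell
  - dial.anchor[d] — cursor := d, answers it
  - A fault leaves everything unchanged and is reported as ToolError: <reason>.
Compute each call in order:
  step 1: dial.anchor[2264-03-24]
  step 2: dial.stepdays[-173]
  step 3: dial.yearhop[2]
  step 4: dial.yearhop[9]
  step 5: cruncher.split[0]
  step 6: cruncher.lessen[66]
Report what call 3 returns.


Answer: 2265-10-03

Derivation:
CALL dial.anchor[d→2264-03-24]
RET  2264-03-24
CALL dial.stepdays[n→-173]
RET  2263-10-03
CALL dial.yearhop[n→2]
RET  2265-10-03
CALL dial.yearhop[n→9]
RET  2274-10-03
CALL cruncher.split[x→0]
RET  ToolError: division by zero
CALL cruncher.lessen[x→66]
RET  -66


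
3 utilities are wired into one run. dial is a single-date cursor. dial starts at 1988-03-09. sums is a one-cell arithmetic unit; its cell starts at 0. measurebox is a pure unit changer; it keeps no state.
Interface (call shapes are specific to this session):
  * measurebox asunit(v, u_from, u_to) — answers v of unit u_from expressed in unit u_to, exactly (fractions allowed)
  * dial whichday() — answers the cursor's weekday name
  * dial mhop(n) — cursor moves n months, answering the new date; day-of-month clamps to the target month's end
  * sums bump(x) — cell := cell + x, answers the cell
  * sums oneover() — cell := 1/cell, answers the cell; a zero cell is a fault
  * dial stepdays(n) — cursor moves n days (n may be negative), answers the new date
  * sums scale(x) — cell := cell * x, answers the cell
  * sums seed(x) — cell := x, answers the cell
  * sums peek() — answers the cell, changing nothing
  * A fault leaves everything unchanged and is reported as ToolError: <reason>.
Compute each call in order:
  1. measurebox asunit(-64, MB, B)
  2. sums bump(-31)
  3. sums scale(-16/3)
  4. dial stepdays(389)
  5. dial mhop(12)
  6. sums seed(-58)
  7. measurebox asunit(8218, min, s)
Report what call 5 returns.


Calling measurebox asunit with v='-64', u_from='MB', u_to='B', which returns -64000000.
Invoking sums bump with x='-31', and get -31.
Invoking sums scale with x='-16/3', → 496/3.
I use dial stepdays with n='389', and see 1989-04-02.
I call dial mhop with n='12', yielding 1990-04-02.
Calling sums seed with x='-58', and get -58.
I run measurebox asunit with v='8218', u_from='min', u_to='s', which returns 493080.

Answer: 1990-04-02


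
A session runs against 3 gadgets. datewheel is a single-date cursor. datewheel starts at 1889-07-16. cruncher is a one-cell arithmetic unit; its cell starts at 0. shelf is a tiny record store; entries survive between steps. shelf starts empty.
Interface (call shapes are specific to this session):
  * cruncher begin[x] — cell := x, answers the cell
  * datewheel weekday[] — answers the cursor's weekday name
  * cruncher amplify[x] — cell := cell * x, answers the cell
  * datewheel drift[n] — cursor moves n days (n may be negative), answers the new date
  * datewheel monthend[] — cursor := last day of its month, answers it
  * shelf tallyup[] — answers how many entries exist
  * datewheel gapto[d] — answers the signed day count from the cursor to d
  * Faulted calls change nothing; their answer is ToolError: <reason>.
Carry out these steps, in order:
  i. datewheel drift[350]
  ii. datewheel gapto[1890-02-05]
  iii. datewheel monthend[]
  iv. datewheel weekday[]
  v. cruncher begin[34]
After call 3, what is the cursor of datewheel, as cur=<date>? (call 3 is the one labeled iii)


Answer: cur=1890-07-31

Derivation:
→ datewheel drift(n: 350)
← 1890-07-01
→ datewheel gapto(d: 1890-02-05)
← -146
→ datewheel monthend()
← 1890-07-31
→ datewheel weekday()
← Thursday
→ cruncher begin(x: 34)
← 34


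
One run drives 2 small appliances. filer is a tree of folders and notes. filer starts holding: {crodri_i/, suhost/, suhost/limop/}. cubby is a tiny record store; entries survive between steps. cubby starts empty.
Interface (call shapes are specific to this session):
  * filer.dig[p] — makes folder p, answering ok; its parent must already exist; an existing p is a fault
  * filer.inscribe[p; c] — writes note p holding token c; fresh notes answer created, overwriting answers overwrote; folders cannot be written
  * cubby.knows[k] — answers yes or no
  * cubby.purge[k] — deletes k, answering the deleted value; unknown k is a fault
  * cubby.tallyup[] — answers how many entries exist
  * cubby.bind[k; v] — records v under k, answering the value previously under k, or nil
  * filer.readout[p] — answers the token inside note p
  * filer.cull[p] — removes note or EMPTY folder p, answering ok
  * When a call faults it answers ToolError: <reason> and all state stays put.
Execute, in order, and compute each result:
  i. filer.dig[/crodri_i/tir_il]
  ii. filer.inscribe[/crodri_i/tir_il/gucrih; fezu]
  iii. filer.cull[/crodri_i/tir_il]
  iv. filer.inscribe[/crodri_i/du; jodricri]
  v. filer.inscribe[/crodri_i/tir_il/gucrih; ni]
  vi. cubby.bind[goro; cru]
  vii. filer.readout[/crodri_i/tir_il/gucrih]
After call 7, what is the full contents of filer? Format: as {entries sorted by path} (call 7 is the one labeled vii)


·→ filer.dig(p→/crodri_i/tir_il)
·← ok
·→ filer.inscribe(p→/crodri_i/tir_il/gucrih, c→fezu)
·← created
·→ filer.cull(p→/crodri_i/tir_il)
·← ToolError: not empty
·→ filer.inscribe(p→/crodri_i/du, c→jodricri)
·← created
·→ filer.inscribe(p→/crodri_i/tir_il/gucrih, c→ni)
·← overwrote
·→ cubby.bind(k→goro, v→cru)
·← nil
·→ filer.readout(p→/crodri_i/tir_il/gucrih)
·← ni

Answer: {crodri_i/, crodri_i/du=jodricri, crodri_i/tir_il/, crodri_i/tir_il/gucrih=ni, suhost/, suhost/limop/}


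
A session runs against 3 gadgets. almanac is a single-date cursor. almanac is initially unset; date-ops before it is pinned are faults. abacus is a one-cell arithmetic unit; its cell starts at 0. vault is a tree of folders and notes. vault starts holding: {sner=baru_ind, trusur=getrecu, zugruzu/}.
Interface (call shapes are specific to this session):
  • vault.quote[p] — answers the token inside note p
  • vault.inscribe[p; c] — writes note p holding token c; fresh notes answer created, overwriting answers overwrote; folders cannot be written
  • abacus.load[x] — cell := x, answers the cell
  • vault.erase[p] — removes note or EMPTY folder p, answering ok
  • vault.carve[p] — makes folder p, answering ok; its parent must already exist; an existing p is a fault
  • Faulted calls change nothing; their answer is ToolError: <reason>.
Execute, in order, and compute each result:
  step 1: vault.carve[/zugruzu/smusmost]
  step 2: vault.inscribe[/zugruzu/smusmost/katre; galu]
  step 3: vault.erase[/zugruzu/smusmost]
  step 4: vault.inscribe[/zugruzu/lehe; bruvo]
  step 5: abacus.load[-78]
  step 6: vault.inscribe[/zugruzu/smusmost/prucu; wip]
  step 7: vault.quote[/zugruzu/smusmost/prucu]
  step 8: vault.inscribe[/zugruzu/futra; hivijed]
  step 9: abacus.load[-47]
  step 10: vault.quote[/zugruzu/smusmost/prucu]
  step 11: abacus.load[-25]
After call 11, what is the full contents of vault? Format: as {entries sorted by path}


Answer: {sner=baru_ind, trusur=getrecu, zugruzu/, zugruzu/futra=hivijed, zugruzu/lehe=bruvo, zugruzu/smusmost/, zugruzu/smusmost/katre=galu, zugruzu/smusmost/prucu=wip}

Derivation:
Do: vault.carve[p→/zugruzu/smusmost]
See: ok
Do: vault.inscribe[p→/zugruzu/smusmost/katre; c→galu]
See: created
Do: vault.erase[p→/zugruzu/smusmost]
See: ToolError: not empty
Do: vault.inscribe[p→/zugruzu/lehe; c→bruvo]
See: created
Do: abacus.load[x→-78]
See: -78
Do: vault.inscribe[p→/zugruzu/smusmost/prucu; c→wip]
See: created
Do: vault.quote[p→/zugruzu/smusmost/prucu]
See: wip
Do: vault.inscribe[p→/zugruzu/futra; c→hivijed]
See: created
Do: abacus.load[x→-47]
See: -47
Do: vault.quote[p→/zugruzu/smusmost/prucu]
See: wip
Do: abacus.load[x→-25]
See: -25


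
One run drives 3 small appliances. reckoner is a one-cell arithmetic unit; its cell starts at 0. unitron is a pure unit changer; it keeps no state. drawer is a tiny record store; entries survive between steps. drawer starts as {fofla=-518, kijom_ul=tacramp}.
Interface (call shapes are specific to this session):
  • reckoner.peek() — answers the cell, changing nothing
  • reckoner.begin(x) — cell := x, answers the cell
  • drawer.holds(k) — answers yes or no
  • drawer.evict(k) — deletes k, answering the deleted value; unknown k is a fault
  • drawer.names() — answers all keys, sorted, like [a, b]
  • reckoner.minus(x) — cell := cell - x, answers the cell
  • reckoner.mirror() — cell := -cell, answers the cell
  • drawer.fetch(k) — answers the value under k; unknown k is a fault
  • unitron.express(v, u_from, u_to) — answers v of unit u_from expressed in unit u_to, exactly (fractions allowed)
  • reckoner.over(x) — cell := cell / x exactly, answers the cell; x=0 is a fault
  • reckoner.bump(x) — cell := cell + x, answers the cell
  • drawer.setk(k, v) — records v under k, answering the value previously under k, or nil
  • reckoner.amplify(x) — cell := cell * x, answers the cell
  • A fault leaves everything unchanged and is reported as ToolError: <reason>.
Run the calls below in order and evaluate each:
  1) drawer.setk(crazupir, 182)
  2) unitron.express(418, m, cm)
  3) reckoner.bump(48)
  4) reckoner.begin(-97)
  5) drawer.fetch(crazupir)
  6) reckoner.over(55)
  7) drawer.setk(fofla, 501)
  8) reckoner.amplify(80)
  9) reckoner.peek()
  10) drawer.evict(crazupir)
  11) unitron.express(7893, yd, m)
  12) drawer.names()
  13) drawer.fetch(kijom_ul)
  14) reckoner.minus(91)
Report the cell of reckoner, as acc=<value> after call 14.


// 1. drawer.setk(k=crazupir, v=182) -> nil
// 2. unitron.express(v=418, u_from=m, u_to=cm) -> 41800
// 3. reckoner.bump(x=48) -> 48
// 4. reckoner.begin(x=-97) -> -97
// 5. drawer.fetch(k=crazupir) -> 182
// 6. reckoner.over(x=55) -> -97/55
// 7. drawer.setk(k=fofla, v=501) -> -518
// 8. reckoner.amplify(x=80) -> -1552/11
// 9. reckoner.peek() -> -1552/11
// 10. drawer.evict(k=crazupir) -> 182
// 11. unitron.express(v=7893, u_from=yd, u_to=m) -> 9021699/1250
// 12. drawer.names() -> [fofla, kijom_ul]
// 13. drawer.fetch(k=kijom_ul) -> tacramp
// 14. reckoner.minus(x=91) -> -2553/11

Answer: acc=-2553/11
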